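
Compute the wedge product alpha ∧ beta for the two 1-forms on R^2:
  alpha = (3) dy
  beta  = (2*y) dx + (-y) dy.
alpha ∧ beta = (-6*y) dx ∧ dy

Distribute the wedge, using dx_i ∧ dx_j = -dx_j ∧ dx_i and dx_i ∧ dx_i = 0. For each pair (i, j) with i < j, the coefficient of dx_i ∧ dx_j in alpha ∧ beta is (alpha_i * beta_j - alpha_j * beta_i). Collecting: alpha ∧ beta = (-6*y) dx ∧ dy.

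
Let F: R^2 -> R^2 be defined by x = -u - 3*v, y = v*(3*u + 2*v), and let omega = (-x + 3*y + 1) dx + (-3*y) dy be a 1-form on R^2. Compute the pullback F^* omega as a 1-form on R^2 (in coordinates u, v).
F^* omega = (-27*u*v^2 - 9*u*v - u - 18*v^3 - 6*v^2 - 3*v - 1) du + (-27*u^2*v - 54*u*v^2 - 27*u*v - 3*u - 24*v^3 - 18*v^2 - 9*v - 3) dv

Using F^*(f dg) = (f ∘ F) d(g ∘ F), substitute each coordinate x_i by F_i(u, v) in f_i, and replace dx_i by d F_i = (∂F_i/∂u) du + (∂F_i/∂v) dv.
  For the x component: f_1(F) = 9*u*v + u + 6*v^2 + 3*v + 1; d F_1 = (-1) du + (-3) dv
  For the y component: f_2(F) = 3*v*(-3*u - 2*v); d F_2 = (3*v) du + (3*u + 4*v) dv
Combining and collecting du, dv coefficients:
  coeff of du: -27*u*v^2 - 9*u*v - u - 18*v^3 - 6*v^2 - 3*v - 1
  coeff of dv: -27*u^2*v - 54*u*v^2 - 27*u*v - 3*u - 24*v^3 - 18*v^2 - 9*v - 3
F^* omega = (-27*u*v^2 - 9*u*v - u - 18*v^3 - 6*v^2 - 3*v - 1) du + (-27*u^2*v - 54*u*v^2 - 27*u*v - 3*u - 24*v^3 - 18*v^2 - 9*v - 3) dv.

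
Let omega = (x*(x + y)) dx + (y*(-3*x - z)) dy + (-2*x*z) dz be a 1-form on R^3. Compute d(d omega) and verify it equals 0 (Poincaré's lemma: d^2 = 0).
d(d omega) = 0

Step 1: d omega = sum_{i<j} (∂f_j/∂x_i - ∂f_i/∂x_j) dx_i ∧ dx_j:
  coeff of dx ∧ dy: -x - 3*y
  coeff of dx ∧ dz: -2*z
  coeff of dy ∧ dz: y
Step 2: Apply d again to each 2-form coefficient. The only possible 3-form in R^3 is dx ∧ dy ∧ dz, with coefficient
  ∂(coeff of dy∧dz)/∂x - ∂(coeff of dx∧dz)/∂y + ∂(coeff of dx∧dy)/∂z
  = ∂/∂x (y) - ∂/∂y (-2*z) + ∂/∂z (-x - 3*y).
Each of these terms simplifies to sums of mixed partials that cancel in pairs. The result is 0 (by equality of mixed partials for smooth functions — Schwarz / Clairaut).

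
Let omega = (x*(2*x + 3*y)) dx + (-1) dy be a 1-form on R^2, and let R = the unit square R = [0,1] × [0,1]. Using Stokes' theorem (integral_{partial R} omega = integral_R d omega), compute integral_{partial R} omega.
integral_(partial R) omega = -3/2

Stokes: integral_partial_R omega = integral_R d omega with d omega = (∂Q/∂x - ∂P/∂y) dx ∧ dy.
  ∂Q/∂x = 0
  ∂P/∂y = 3*x
  integrand = ∂Q/∂x - ∂P/∂y = -3*x.
Integrating over R: integral_0^1 integral_0^1 (-3*x) dx dy = -3/2.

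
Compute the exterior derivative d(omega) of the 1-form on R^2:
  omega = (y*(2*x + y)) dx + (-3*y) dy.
d(omega) = (-2*x - 2*y) dx ∧ dy

For a 1-form omega = sum_i f_i dx_i, the exterior derivative is
  d(omega) = sum_{i < j} (∂f_j/∂x_i - ∂f_i/∂x_j) dx_i ∧ dx_j.
  coefficient of dx ∧ dy: ∂f_2/∂x - ∂f_1/∂y = ∂(-3*y)/∂x - ∂(y*(2*x + y))/∂y = -2*x - 2*y
Assembling: d(omega) = (-2*x - 2*y) dx ∧ dy.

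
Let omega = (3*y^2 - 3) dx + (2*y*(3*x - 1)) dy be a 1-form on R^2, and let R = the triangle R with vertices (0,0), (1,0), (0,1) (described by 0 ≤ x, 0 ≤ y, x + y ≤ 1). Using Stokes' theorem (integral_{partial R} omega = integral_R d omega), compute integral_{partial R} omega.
integral_(partial R) omega = 0

Stokes: integral_partial_R omega = integral_R d omega with d omega = (∂Q/∂x - ∂P/∂y) dx ∧ dy.
  ∂Q/∂x = 6*y
  ∂P/∂y = 6*y
  integrand = ∂Q/∂x - ∂P/∂y = 0.
Integrating over R: integral_0^1 integral_0^{1-x} (0) dy dx = 0.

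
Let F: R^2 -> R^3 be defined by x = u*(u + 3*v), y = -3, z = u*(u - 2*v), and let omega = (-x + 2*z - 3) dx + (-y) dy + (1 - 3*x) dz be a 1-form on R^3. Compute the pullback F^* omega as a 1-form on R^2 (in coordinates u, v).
F^* omega = (-4*u^3 - 23*u^2*v - 3*u*v^2 - 4*u - 11*v) du + (u*(9*u^2 - 3*u*v - 11)) dv

Using F^*(f dg) = (f ∘ F) d(g ∘ F), substitute each coordinate x_i by F_i(u, v) in f_i, and replace dx_i by d F_i = (∂F_i/∂u) du + (∂F_i/∂v) dv.
  For the x component: f_1(F) = u^2 - 7*u*v - 3; d F_1 = (2*u + 3*v) du + (3*u) dv
  For the y component: f_2(F) = 3; d F_2 = (0) du + (0) dv
  For the z component: f_3(F) = -3*u^2 - 9*u*v + 1; d F_3 = (2*u - 2*v) du + (-2*u) dv
Combining and collecting du, dv coefficients:
  coeff of du: -4*u^3 - 23*u^2*v - 3*u*v^2 - 4*u - 11*v
  coeff of dv: u*(9*u^2 - 3*u*v - 11)
F^* omega = (-4*u^3 - 23*u^2*v - 3*u*v^2 - 4*u - 11*v) du + (u*(9*u^2 - 3*u*v - 11)) dv.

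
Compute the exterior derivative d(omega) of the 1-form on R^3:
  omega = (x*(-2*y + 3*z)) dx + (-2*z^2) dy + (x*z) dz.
d(omega) = (2*x) dx ∧ dy + (-3*x + z) dx ∧ dz + (4*z) dy ∧ dz

For a 1-form omega = sum_i f_i dx_i, the exterior derivative is
  d(omega) = sum_{i < j} (∂f_j/∂x_i - ∂f_i/∂x_j) dx_i ∧ dx_j.
  coefficient of dx ∧ dy: ∂f_2/∂x - ∂f_1/∂y = ∂(-2*z^2)/∂x - ∂(x*(-2*y + 3*z))/∂y = 2*x
  coefficient of dx ∧ dz: ∂f_3/∂x - ∂f_1/∂z = ∂(x*z)/∂x - ∂(x*(-2*y + 3*z))/∂z = -3*x + z
  coefficient of dy ∧ dz: ∂f_3/∂y - ∂f_2/∂z = ∂(x*z)/∂y - ∂(-2*z^2)/∂z = 4*z
Assembling: d(omega) = (2*x) dx ∧ dy + (-3*x + z) dx ∧ dz + (4*z) dy ∧ dz.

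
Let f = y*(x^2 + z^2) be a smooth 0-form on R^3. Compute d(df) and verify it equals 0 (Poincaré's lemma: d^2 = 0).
d(df) = 0

Step 1: df = sum_i (∂f/∂x_i) dx_i = (2*x*y) dx + (x^2 + z^2) dy + (2*y*z) dz.
Step 2: Apply d again. Using the 1-form formula, the coefficient of dx ∧ dy in d(df) is ∂^2 f/∂x ∂y - ∂^2 f/∂y ∂x = (2*x) - (2*x) = 0 (equality of mixed partials for smooth f).
Similarly for dx ∧ dz and dy ∧ dz — all coefficients vanish. So d(df) = 0.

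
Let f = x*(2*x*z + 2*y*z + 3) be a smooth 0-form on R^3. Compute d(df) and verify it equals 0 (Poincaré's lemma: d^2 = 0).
d(df) = 0

Step 1: df = sum_i (∂f/∂x_i) dx_i = (4*x*z + 2*y*z + 3) dx + (2*x*z) dy + (2*x*(x + y)) dz.
Step 2: Apply d again. Using the 1-form formula, the coefficient of dx ∧ dy in d(df) is ∂^2 f/∂x ∂y - ∂^2 f/∂y ∂x = (2*z) - (2*z) = 0 (equality of mixed partials for smooth f).
Similarly for dx ∧ dz and dy ∧ dz — all coefficients vanish. So d(df) = 0.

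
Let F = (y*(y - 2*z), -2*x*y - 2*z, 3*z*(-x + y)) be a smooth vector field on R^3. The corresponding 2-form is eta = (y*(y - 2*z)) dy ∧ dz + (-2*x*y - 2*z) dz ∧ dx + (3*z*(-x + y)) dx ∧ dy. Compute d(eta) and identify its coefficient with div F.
d(eta) = (-5*x + 3*y) dx ∧ dy ∧ dz; div F = -5*x + 3*y

For a 2-form in R^3 of the form above, applying d gives a 3-form with coefficient ∂P/∂x + ∂Q/∂y + ∂R/∂z:
  ∂P/∂x = 0
  ∂Q/∂y = -2*x
  ∂R/∂z = -3*x + 3*y
Sum = -5*x + 3*y, which is exactly div F.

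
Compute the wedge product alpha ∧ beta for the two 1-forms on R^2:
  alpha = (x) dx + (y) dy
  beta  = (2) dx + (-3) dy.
alpha ∧ beta = (-3*x - 2*y) dx ∧ dy

Distribute the wedge, using dx_i ∧ dx_j = -dx_j ∧ dx_i and dx_i ∧ dx_i = 0. For each pair (i, j) with i < j, the coefficient of dx_i ∧ dx_j in alpha ∧ beta is (alpha_i * beta_j - alpha_j * beta_i). Collecting: alpha ∧ beta = (-3*x - 2*y) dx ∧ dy.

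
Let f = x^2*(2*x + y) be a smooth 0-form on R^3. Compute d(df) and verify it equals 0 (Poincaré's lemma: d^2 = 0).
d(df) = 0

Step 1: df = sum_i (∂f/∂x_i) dx_i = (2*x*(3*x + y)) dx + (x^2) dy + (0) dz.
Step 2: Apply d again. Using the 1-form formula, the coefficient of dx ∧ dy in d(df) is ∂^2 f/∂x ∂y - ∂^2 f/∂y ∂x = (2*x) - (2*x) = 0 (equality of mixed partials for smooth f).
Similarly for dx ∧ dz and dy ∧ dz — all coefficients vanish. So d(df) = 0.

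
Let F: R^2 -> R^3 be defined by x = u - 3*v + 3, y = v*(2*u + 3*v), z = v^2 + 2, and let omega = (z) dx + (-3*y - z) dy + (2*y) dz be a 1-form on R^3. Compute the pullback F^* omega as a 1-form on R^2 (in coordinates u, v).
F^* omega = (-12*u*v^2 - 20*v^3 + v^2 - 4*v + 2) du + (-12*u^2*v - 48*u*v^2 - 4*u - 48*v^3 - 3*v^2 - 12*v - 6) dv

Using F^*(f dg) = (f ∘ F) d(g ∘ F), substitute each coordinate x_i by F_i(u, v) in f_i, and replace dx_i by d F_i = (∂F_i/∂u) du + (∂F_i/∂v) dv.
  For the x component: f_1(F) = v^2 + 2; d F_1 = (1) du + (-3) dv
  For the y component: f_2(F) = -6*u*v - 10*v^2 - 2; d F_2 = (2*v) du + (2*u + 6*v) dv
  For the z component: f_3(F) = 2*v*(2*u + 3*v); d F_3 = (0) du + (2*v) dv
Combining and collecting du, dv coefficients:
  coeff of du: -12*u*v^2 - 20*v^3 + v^2 - 4*v + 2
  coeff of dv: -12*u^2*v - 48*u*v^2 - 4*u - 48*v^3 - 3*v^2 - 12*v - 6
F^* omega = (-12*u*v^2 - 20*v^3 + v^2 - 4*v + 2) du + (-12*u^2*v - 48*u*v^2 - 4*u - 48*v^3 - 3*v^2 - 12*v - 6) dv.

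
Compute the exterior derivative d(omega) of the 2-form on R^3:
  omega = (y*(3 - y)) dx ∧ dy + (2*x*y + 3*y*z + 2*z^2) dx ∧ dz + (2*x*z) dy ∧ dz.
d(omega) = (-2*x - z) dx ∧ dy ∧ dz

For a 2-form omega = sum_{i<j} g_{ij} dx_i ∧ dx_j, the exterior derivative is
  d(omega) = sum_{i<j} d(g_{ij}) ∧ dx_i ∧ dx_j = sum_{i<j, k} (∂g_{ij}/∂x_k) dx_k ∧ dx_i ∧ dx_j.
Expand each term, using dx_k ∧ dx_i ∧ dx_j = sgn(permutation) dx_{(a)} ∧ dx_{(b)} ∧ dx_{(c)} with (a < b < c) sorted:
  d(2*x*y + 3*y*z + 2*z^2) includes (∂/∂y)(2*x*y + 3*y*z + 2*z^2) dy = (2*x + 3*z) dy, which multiplied by dx ∧ dz gives (-2*x - 3*z) dx ∧ dy ∧ dz
  d(2*x*z) includes (∂/∂x)(2*x*z) dx = (2*z) dx, which multiplied by dy ∧ dz gives (2*z) dx ∧ dy ∧ dz
Collecting like 3-forms: d(omega) = (-2*x - z) dx ∧ dy ∧ dz.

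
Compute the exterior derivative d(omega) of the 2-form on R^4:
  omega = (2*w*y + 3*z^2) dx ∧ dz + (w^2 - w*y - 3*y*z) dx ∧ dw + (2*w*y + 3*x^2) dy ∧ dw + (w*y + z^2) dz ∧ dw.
d(omega) = (-2*w) dx ∧ dy ∧ dz + (5*y) dx ∧ dz ∧ dw + (w + 6*x + 3*z) dx ∧ dy ∧ dw + (w) dy ∧ dz ∧ dw

For a 2-form omega = sum_{i<j} g_{ij} dx_i ∧ dx_j, the exterior derivative is
  d(omega) = sum_{i<j} d(g_{ij}) ∧ dx_i ∧ dx_j = sum_{i<j, k} (∂g_{ij}/∂x_k) dx_k ∧ dx_i ∧ dx_j.
Expand each term, using dx_k ∧ dx_i ∧ dx_j = sgn(permutation) dx_{(a)} ∧ dx_{(b)} ∧ dx_{(c)} with (a < b < c) sorted:
  d(2*w*y + 3*z^2) includes (∂/∂y)(2*w*y + 3*z^2) dy = (2*w) dy, which multiplied by dx ∧ dz gives (-2*w) dx ∧ dy ∧ dz
  d(2*w*y + 3*z^2) includes (∂/∂w)(2*w*y + 3*z^2) dw = (2*y) dw, which multiplied by dx ∧ dz gives (2*y) dx ∧ dz ∧ dw
  d(w^2 - w*y - 3*y*z) includes (∂/∂y)(w^2 - w*y - 3*y*z) dy = (-w - 3*z) dy, which multiplied by dx ∧ dw gives (w + 3*z) dx ∧ dy ∧ dw
  d(w^2 - w*y - 3*y*z) includes (∂/∂z)(w^2 - w*y - 3*y*z) dz = (-3*y) dz, which multiplied by dx ∧ dw gives (3*y) dx ∧ dz ∧ dw
  d(2*w*y + 3*x^2) includes (∂/∂x)(2*w*y + 3*x^2) dx = (6*x) dx, which multiplied by dy ∧ dw gives (6*x) dx ∧ dy ∧ dw
  d(w*y + z^2) includes (∂/∂y)(w*y + z^2) dy = (w) dy, which multiplied by dz ∧ dw gives (w) dy ∧ dz ∧ dw
Collecting like 3-forms: d(omega) = (-2*w) dx ∧ dy ∧ dz + (5*y) dx ∧ dz ∧ dw + (w + 6*x + 3*z) dx ∧ dy ∧ dw + (w) dy ∧ dz ∧ dw.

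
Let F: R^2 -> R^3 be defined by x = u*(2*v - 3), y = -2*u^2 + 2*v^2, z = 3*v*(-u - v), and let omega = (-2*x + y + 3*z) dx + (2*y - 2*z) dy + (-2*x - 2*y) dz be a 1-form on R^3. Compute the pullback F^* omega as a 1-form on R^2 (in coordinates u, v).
F^* omega = (16*u^3 - 40*u^2*v + 6*u^2 - 54*u*v^2 + 33*u*v - 18*u - 2*v^3 + 21*v^2) du + (-16*u^3 - 54*u^2*v - 6*u^2 + 46*u*v^2 - 36*u*v + 64*v^3) dv

Using F^*(f dg) = (f ∘ F) d(g ∘ F), substitute each coordinate x_i by F_i(u, v) in f_i, and replace dx_i by d F_i = (∂F_i/∂u) du + (∂F_i/∂v) dv.
  For the x component: f_1(F) = -2*u^2 - 13*u*v + 6*u - 7*v^2; d F_1 = (2*v - 3) du + (2*u) dv
  For the y component: f_2(F) = -4*u^2 + 6*u*v + 10*v^2; d F_2 = (-4*u) du + (4*v) dv
  For the z component: f_3(F) = 4*u^2 - 4*u*v + 6*u - 4*v^2; d F_3 = (-3*v) du + (-3*u - 6*v) dv
Combining and collecting du, dv coefficients:
  coeff of du: 16*u^3 - 40*u^2*v + 6*u^2 - 54*u*v^2 + 33*u*v - 18*u - 2*v^3 + 21*v^2
  coeff of dv: -16*u^3 - 54*u^2*v - 6*u^2 + 46*u*v^2 - 36*u*v + 64*v^3
F^* omega = (16*u^3 - 40*u^2*v + 6*u^2 - 54*u*v^2 + 33*u*v - 18*u - 2*v^3 + 21*v^2) du + (-16*u^3 - 54*u^2*v - 6*u^2 + 46*u*v^2 - 36*u*v + 64*v^3) dv.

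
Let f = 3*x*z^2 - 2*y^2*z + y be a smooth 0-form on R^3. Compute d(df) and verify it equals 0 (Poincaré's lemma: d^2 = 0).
d(df) = 0

Step 1: df = sum_i (∂f/∂x_i) dx_i = (3*z^2) dx + (-4*y*z + 1) dy + (6*x*z - 2*y^2) dz.
Step 2: Apply d again. Using the 1-form formula, the coefficient of dx ∧ dy in d(df) is ∂^2 f/∂x ∂y - ∂^2 f/∂y ∂x = (0) - (0) = 0 (equality of mixed partials for smooth f).
Similarly for dx ∧ dz and dy ∧ dz — all coefficients vanish. So d(df) = 0.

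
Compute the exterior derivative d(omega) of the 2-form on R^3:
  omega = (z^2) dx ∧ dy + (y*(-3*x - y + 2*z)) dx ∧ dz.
d(omega) = (3*x + 2*y) dx ∧ dy ∧ dz

For a 2-form omega = sum_{i<j} g_{ij} dx_i ∧ dx_j, the exterior derivative is
  d(omega) = sum_{i<j} d(g_{ij}) ∧ dx_i ∧ dx_j = sum_{i<j, k} (∂g_{ij}/∂x_k) dx_k ∧ dx_i ∧ dx_j.
Expand each term, using dx_k ∧ dx_i ∧ dx_j = sgn(permutation) dx_{(a)} ∧ dx_{(b)} ∧ dx_{(c)} with (a < b < c) sorted:
  d(z^2) includes (∂/∂z)(z^2) dz = (2*z) dz, which multiplied by dx ∧ dy gives (2*z) dx ∧ dy ∧ dz
  d(y*(-3*x - y + 2*z)) includes (∂/∂y)(y*(-3*x - y + 2*z)) dy = (-3*x - 2*y + 2*z) dy, which multiplied by dx ∧ dz gives (3*x + 2*y - 2*z) dx ∧ dy ∧ dz
Collecting like 3-forms: d(omega) = (3*x + 2*y) dx ∧ dy ∧ dz.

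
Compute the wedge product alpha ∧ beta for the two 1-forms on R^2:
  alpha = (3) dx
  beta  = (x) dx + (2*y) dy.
alpha ∧ beta = (6*y) dx ∧ dy

Distribute the wedge, using dx_i ∧ dx_j = -dx_j ∧ dx_i and dx_i ∧ dx_i = 0. For each pair (i, j) with i < j, the coefficient of dx_i ∧ dx_j in alpha ∧ beta is (alpha_i * beta_j - alpha_j * beta_i). Collecting: alpha ∧ beta = (6*y) dx ∧ dy.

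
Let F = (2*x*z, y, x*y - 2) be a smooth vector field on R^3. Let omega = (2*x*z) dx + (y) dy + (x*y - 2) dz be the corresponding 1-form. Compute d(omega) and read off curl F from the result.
d(omega) = (x) dy ∧ dz + (2*x - y) dz ∧ dx + (0) dx ∧ dy; curl F = (x, 2*x - y, 0)

d omega = sum_{i<j} (∂f_j/∂x_i - ∂f_i/∂x_j) dx_i ∧ dx_j. Under the identification (dy ∧ dz, dz ∧ dx, dx ∧ dy) ↔ (e_x, e_y, e_z), the coefficients are exactly the components of curl F. Compute:
  ∂R/∂y - ∂Q/∂z = (x) - (0) = x
  ∂P/∂z - ∂R/∂x = (2*x) - (y) = 2*x - y
  ∂Q/∂x - ∂P/∂y = (0) - (0) = 0.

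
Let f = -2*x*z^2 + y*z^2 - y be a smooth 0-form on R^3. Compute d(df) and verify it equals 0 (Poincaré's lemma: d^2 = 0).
d(df) = 0

Step 1: df = sum_i (∂f/∂x_i) dx_i = (-2*z^2) dx + (z^2 - 1) dy + (2*z*(-2*x + y)) dz.
Step 2: Apply d again. Using the 1-form formula, the coefficient of dx ∧ dy in d(df) is ∂^2 f/∂x ∂y - ∂^2 f/∂y ∂x = (0) - (0) = 0 (equality of mixed partials for smooth f).
Similarly for dx ∧ dz and dy ∧ dz — all coefficients vanish. So d(df) = 0.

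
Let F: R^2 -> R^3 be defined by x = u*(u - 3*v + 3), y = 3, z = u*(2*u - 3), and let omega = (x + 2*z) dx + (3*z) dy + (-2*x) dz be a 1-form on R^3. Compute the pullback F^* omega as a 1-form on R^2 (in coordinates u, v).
F^* omega = (u*(2*u^2 + 3*u*v - 9*u + 9*v^2 - 18*v + 9)) du + (u^2*(-15*u + 9*v + 9)) dv

Using F^*(f dg) = (f ∘ F) d(g ∘ F), substitute each coordinate x_i by F_i(u, v) in f_i, and replace dx_i by d F_i = (∂F_i/∂u) du + (∂F_i/∂v) dv.
  For the x component: f_1(F) = u*(5*u - 3*v - 3); d F_1 = (2*u - 3*v + 3) du + (-3*u) dv
  For the y component: f_2(F) = 3*u*(2*u - 3); d F_2 = (0) du + (0) dv
  For the z component: f_3(F) = 2*u*(-u + 3*v - 3); d F_3 = (4*u - 3) du + (0) dv
Combining and collecting du, dv coefficients:
  coeff of du: u*(2*u^2 + 3*u*v - 9*u + 9*v^2 - 18*v + 9)
  coeff of dv: u^2*(-15*u + 9*v + 9)
F^* omega = (u*(2*u^2 + 3*u*v - 9*u + 9*v^2 - 18*v + 9)) du + (u^2*(-15*u + 9*v + 9)) dv.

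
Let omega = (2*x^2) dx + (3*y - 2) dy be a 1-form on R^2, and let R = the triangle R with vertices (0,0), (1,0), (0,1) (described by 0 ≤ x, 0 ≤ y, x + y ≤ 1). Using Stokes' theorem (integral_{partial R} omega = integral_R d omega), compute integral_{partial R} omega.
integral_(partial R) omega = 0

Stokes: integral_partial_R omega = integral_R d omega with d omega = (∂Q/∂x - ∂P/∂y) dx ∧ dy.
  ∂Q/∂x = 0
  ∂P/∂y = 0
  integrand = ∂Q/∂x - ∂P/∂y = 0.
Integrating over R: integral_0^1 integral_0^{1-x} (0) dy dx = 0.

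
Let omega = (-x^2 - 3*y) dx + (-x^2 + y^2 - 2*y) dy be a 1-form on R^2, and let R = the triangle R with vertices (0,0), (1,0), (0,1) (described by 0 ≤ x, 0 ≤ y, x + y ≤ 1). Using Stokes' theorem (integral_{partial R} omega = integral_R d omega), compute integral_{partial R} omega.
integral_(partial R) omega = 7/6

Stokes: integral_partial_R omega = integral_R d omega with d omega = (∂Q/∂x - ∂P/∂y) dx ∧ dy.
  ∂Q/∂x = -2*x
  ∂P/∂y = -3
  integrand = ∂Q/∂x - ∂P/∂y = 3 - 2*x.
Integrating over R: integral_0^1 integral_0^{1-x} (3 - 2*x) dy dx = 7/6.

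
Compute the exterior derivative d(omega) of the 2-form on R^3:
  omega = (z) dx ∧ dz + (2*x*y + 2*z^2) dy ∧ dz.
d(omega) = (2*y) dx ∧ dy ∧ dz

For a 2-form omega = sum_{i<j} g_{ij} dx_i ∧ dx_j, the exterior derivative is
  d(omega) = sum_{i<j} d(g_{ij}) ∧ dx_i ∧ dx_j = sum_{i<j, k} (∂g_{ij}/∂x_k) dx_k ∧ dx_i ∧ dx_j.
Expand each term, using dx_k ∧ dx_i ∧ dx_j = sgn(permutation) dx_{(a)} ∧ dx_{(b)} ∧ dx_{(c)} with (a < b < c) sorted:
  d(2*x*y + 2*z^2) includes (∂/∂x)(2*x*y + 2*z^2) dx = (2*y) dx, which multiplied by dy ∧ dz gives (2*y) dx ∧ dy ∧ dz
Collecting like 3-forms: d(omega) = (2*y) dx ∧ dy ∧ dz.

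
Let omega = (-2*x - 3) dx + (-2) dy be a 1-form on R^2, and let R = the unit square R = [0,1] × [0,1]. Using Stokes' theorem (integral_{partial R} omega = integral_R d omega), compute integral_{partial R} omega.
integral_(partial R) omega = 0

Stokes: integral_partial_R omega = integral_R d omega with d omega = (∂Q/∂x - ∂P/∂y) dx ∧ dy.
  ∂Q/∂x = 0
  ∂P/∂y = 0
  integrand = ∂Q/∂x - ∂P/∂y = 0.
Integrating over R: integral_0^1 integral_0^1 (0) dx dy = 0.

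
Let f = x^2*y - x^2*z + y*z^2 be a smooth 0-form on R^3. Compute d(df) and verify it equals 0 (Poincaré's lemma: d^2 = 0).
d(df) = 0

Step 1: df = sum_i (∂f/∂x_i) dx_i = (2*x*(y - z)) dx + (x^2 + z^2) dy + (-x^2 + 2*y*z) dz.
Step 2: Apply d again. Using the 1-form formula, the coefficient of dx ∧ dy in d(df) is ∂^2 f/∂x ∂y - ∂^2 f/∂y ∂x = (2*x) - (2*x) = 0 (equality of mixed partials for smooth f).
Similarly for dx ∧ dz and dy ∧ dz — all coefficients vanish. So d(df) = 0.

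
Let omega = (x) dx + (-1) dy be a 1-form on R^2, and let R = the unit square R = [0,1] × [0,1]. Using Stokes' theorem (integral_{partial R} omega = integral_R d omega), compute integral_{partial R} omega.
integral_(partial R) omega = 0

Stokes: integral_partial_R omega = integral_R d omega with d omega = (∂Q/∂x - ∂P/∂y) dx ∧ dy.
  ∂Q/∂x = 0
  ∂P/∂y = 0
  integrand = ∂Q/∂x - ∂P/∂y = 0.
Integrating over R: integral_0^1 integral_0^1 (0) dx dy = 0.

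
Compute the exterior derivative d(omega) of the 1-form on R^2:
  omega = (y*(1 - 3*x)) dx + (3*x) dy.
d(omega) = (3*x + 2) dx ∧ dy

For a 1-form omega = sum_i f_i dx_i, the exterior derivative is
  d(omega) = sum_{i < j} (∂f_j/∂x_i - ∂f_i/∂x_j) dx_i ∧ dx_j.
  coefficient of dx ∧ dy: ∂f_2/∂x - ∂f_1/∂y = ∂(3*x)/∂x - ∂(y*(1 - 3*x))/∂y = 3*x + 2
Assembling: d(omega) = (3*x + 2) dx ∧ dy.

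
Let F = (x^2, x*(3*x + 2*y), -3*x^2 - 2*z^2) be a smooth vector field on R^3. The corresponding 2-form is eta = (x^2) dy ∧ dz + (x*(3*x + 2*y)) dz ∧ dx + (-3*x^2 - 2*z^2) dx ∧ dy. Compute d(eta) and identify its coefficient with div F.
d(eta) = (4*x - 4*z) dx ∧ dy ∧ dz; div F = 4*x - 4*z

For a 2-form in R^3 of the form above, applying d gives a 3-form with coefficient ∂P/∂x + ∂Q/∂y + ∂R/∂z:
  ∂P/∂x = 2*x
  ∂Q/∂y = 2*x
  ∂R/∂z = -4*z
Sum = 4*x - 4*z, which is exactly div F.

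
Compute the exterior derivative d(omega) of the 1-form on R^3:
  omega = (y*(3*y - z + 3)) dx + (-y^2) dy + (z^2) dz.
d(omega) = (-6*y + z - 3) dx ∧ dy + (y) dx ∧ dz

For a 1-form omega = sum_i f_i dx_i, the exterior derivative is
  d(omega) = sum_{i < j} (∂f_j/∂x_i - ∂f_i/∂x_j) dx_i ∧ dx_j.
  coefficient of dx ∧ dy: ∂f_2/∂x - ∂f_1/∂y = ∂(-y^2)/∂x - ∂(y*(3*y - z + 3))/∂y = -6*y + z - 3
  coefficient of dx ∧ dz: ∂f_3/∂x - ∂f_1/∂z = ∂(z^2)/∂x - ∂(y*(3*y - z + 3))/∂z = y
Assembling: d(omega) = (-6*y + z - 3) dx ∧ dy + (y) dx ∧ dz.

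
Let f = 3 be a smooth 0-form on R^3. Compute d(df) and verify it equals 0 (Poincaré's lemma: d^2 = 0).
d(df) = 0

Step 1: df = sum_i (∂f/∂x_i) dx_i = (0) dx + (0) dy + (0) dz.
Step 2: Apply d again. Using the 1-form formula, the coefficient of dx ∧ dy in d(df) is ∂^2 f/∂x ∂y - ∂^2 f/∂y ∂x = (0) - (0) = 0 (equality of mixed partials for smooth f).
Similarly for dx ∧ dz and dy ∧ dz — all coefficients vanish. So d(df) = 0.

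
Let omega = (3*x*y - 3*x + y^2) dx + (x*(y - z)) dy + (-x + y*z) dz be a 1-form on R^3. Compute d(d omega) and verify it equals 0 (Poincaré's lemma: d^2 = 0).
d(d omega) = 0

Step 1: d omega = sum_{i<j} (∂f_j/∂x_i - ∂f_i/∂x_j) dx_i ∧ dx_j:
  coeff of dx ∧ dy: -3*x - y - z
  coeff of dx ∧ dz: -1
  coeff of dy ∧ dz: x + z
Step 2: Apply d again to each 2-form coefficient. The only possible 3-form in R^3 is dx ∧ dy ∧ dz, with coefficient
  ∂(coeff of dy∧dz)/∂x - ∂(coeff of dx∧dz)/∂y + ∂(coeff of dx∧dy)/∂z
  = ∂/∂x (x + z) - ∂/∂y (-1) + ∂/∂z (-3*x - y - z).
Each of these terms simplifies to sums of mixed partials that cancel in pairs. The result is 0 (by equality of mixed partials for smooth functions — Schwarz / Clairaut).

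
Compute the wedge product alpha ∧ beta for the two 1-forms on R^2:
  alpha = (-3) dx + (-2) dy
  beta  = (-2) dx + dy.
alpha ∧ beta = (-7) dx ∧ dy

Distribute the wedge, using dx_i ∧ dx_j = -dx_j ∧ dx_i and dx_i ∧ dx_i = 0. For each pair (i, j) with i < j, the coefficient of dx_i ∧ dx_j in alpha ∧ beta is (alpha_i * beta_j - alpha_j * beta_i). Collecting: alpha ∧ beta = (-7) dx ∧ dy.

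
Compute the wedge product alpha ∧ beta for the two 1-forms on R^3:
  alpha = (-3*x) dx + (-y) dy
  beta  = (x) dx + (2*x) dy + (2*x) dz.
alpha ∧ beta = (x*(-6*x + y)) dx ∧ dy + (-6*x^2) dx ∧ dz + (-2*x*y) dy ∧ dz

Distribute the wedge, using dx_i ∧ dx_j = -dx_j ∧ dx_i and dx_i ∧ dx_i = 0. For each pair (i, j) with i < j, the coefficient of dx_i ∧ dx_j in alpha ∧ beta is (alpha_i * beta_j - alpha_j * beta_i). Collecting: alpha ∧ beta = (x*(-6*x + y)) dx ∧ dy + (-6*x^2) dx ∧ dz + (-2*x*y) dy ∧ dz.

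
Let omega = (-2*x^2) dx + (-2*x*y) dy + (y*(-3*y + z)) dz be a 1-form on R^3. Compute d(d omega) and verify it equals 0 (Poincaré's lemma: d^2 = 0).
d(d omega) = 0

Step 1: d omega = sum_{i<j} (∂f_j/∂x_i - ∂f_i/∂x_j) dx_i ∧ dx_j:
  coeff of dx ∧ dy: -2*y
  coeff of dx ∧ dz: 0
  coeff of dy ∧ dz: -6*y + z
Step 2: Apply d again to each 2-form coefficient. The only possible 3-form in R^3 is dx ∧ dy ∧ dz, with coefficient
  ∂(coeff of dy∧dz)/∂x - ∂(coeff of dx∧dz)/∂y + ∂(coeff of dx∧dy)/∂z
  = ∂/∂x (-6*y + z) - ∂/∂y (0) + ∂/∂z (-2*y).
Each of these terms simplifies to sums of mixed partials that cancel in pairs. The result is 0 (by equality of mixed partials for smooth functions — Schwarz / Clairaut).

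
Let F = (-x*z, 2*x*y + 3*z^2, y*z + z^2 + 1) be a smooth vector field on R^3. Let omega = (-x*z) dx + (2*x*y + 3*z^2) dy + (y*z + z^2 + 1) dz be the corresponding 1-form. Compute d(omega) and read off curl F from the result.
d(omega) = (-5*z) dy ∧ dz + (-x) dz ∧ dx + (2*y) dx ∧ dy; curl F = (-5*z, -x, 2*y)

d omega = sum_{i<j} (∂f_j/∂x_i - ∂f_i/∂x_j) dx_i ∧ dx_j. Under the identification (dy ∧ dz, dz ∧ dx, dx ∧ dy) ↔ (e_x, e_y, e_z), the coefficients are exactly the components of curl F. Compute:
  ∂R/∂y - ∂Q/∂z = (z) - (6*z) = -5*z
  ∂P/∂z - ∂R/∂x = (-x) - (0) = -x
  ∂Q/∂x - ∂P/∂y = (2*y) - (0) = 2*y.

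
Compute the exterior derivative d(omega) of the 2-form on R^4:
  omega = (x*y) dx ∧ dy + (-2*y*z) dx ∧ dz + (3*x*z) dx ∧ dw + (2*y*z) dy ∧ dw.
d(omega) = (2*z) dx ∧ dy ∧ dz + (-3*x) dx ∧ dz ∧ dw + (-2*y) dy ∧ dz ∧ dw

For a 2-form omega = sum_{i<j} g_{ij} dx_i ∧ dx_j, the exterior derivative is
  d(omega) = sum_{i<j} d(g_{ij}) ∧ dx_i ∧ dx_j = sum_{i<j, k} (∂g_{ij}/∂x_k) dx_k ∧ dx_i ∧ dx_j.
Expand each term, using dx_k ∧ dx_i ∧ dx_j = sgn(permutation) dx_{(a)} ∧ dx_{(b)} ∧ dx_{(c)} with (a < b < c) sorted:
  d(-2*y*z) includes (∂/∂y)(-2*y*z) dy = (-2*z) dy, which multiplied by dx ∧ dz gives (2*z) dx ∧ dy ∧ dz
  d(3*x*z) includes (∂/∂z)(3*x*z) dz = (3*x) dz, which multiplied by dx ∧ dw gives (-3*x) dx ∧ dz ∧ dw
  d(2*y*z) includes (∂/∂z)(2*y*z) dz = (2*y) dz, which multiplied by dy ∧ dw gives (-2*y) dy ∧ dz ∧ dw
Collecting like 3-forms: d(omega) = (2*z) dx ∧ dy ∧ dz + (-3*x) dx ∧ dz ∧ dw + (-2*y) dy ∧ dz ∧ dw.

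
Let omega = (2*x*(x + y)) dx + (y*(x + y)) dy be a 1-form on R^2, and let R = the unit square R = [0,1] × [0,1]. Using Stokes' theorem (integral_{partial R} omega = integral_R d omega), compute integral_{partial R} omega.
integral_(partial R) omega = -1/2

Stokes: integral_partial_R omega = integral_R d omega with d omega = (∂Q/∂x - ∂P/∂y) dx ∧ dy.
  ∂Q/∂x = y
  ∂P/∂y = 2*x
  integrand = ∂Q/∂x - ∂P/∂y = -2*x + y.
Integrating over R: integral_0^1 integral_0^1 (-2*x + y) dx dy = -1/2.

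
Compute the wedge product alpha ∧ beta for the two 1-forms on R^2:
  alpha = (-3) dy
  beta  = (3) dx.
alpha ∧ beta = (9) dx ∧ dy

Distribute the wedge, using dx_i ∧ dx_j = -dx_j ∧ dx_i and dx_i ∧ dx_i = 0. For each pair (i, j) with i < j, the coefficient of dx_i ∧ dx_j in alpha ∧ beta is (alpha_i * beta_j - alpha_j * beta_i). Collecting: alpha ∧ beta = (9) dx ∧ dy.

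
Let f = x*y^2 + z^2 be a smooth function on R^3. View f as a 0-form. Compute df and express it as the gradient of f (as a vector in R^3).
df = (y^2) dx + (2*x*y) dy + (2*z) dz; grad f = (y^2, 2*x*y, 2*z)

For a 0-form f, d f = (∂f/∂x) dx + (∂f/∂y) dy + (∂f/∂z) dz. The components of the vector representation are exactly the entries of grad f in Cartesian coordinates:
  ∂f/∂x = y^2
  ∂f/∂y = 2*x*y
  ∂f/∂z = 2*z.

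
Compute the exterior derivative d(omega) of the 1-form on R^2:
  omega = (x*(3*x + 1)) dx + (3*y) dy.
d(omega) = 0

For a 1-form omega = sum_i f_i dx_i, the exterior derivative is
  d(omega) = sum_{i < j} (∂f_j/∂x_i - ∂f_i/∂x_j) dx_i ∧ dx_j.

Assembling: d(omega) = 0.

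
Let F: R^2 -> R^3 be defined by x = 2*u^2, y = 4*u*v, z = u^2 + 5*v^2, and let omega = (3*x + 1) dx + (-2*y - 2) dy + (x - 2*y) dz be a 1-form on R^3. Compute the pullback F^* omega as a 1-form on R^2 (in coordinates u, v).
F^* omega = (28*u^3 - 16*u^2*v - 32*u*v^2 + 4*u - 8*v) du + (4*u*(-3*u*v - 20*v^2 - 2)) dv

Using F^*(f dg) = (f ∘ F) d(g ∘ F), substitute each coordinate x_i by F_i(u, v) in f_i, and replace dx_i by d F_i = (∂F_i/∂u) du + (∂F_i/∂v) dv.
  For the x component: f_1(F) = 6*u^2 + 1; d F_1 = (4*u) du + (0) dv
  For the y component: f_2(F) = -8*u*v - 2; d F_2 = (4*v) du + (4*u) dv
  For the z component: f_3(F) = 2*u*(u - 4*v); d F_3 = (2*u) du + (10*v) dv
Combining and collecting du, dv coefficients:
  coeff of du: 28*u^3 - 16*u^2*v - 32*u*v^2 + 4*u - 8*v
  coeff of dv: 4*u*(-3*u*v - 20*v^2 - 2)
F^* omega = (28*u^3 - 16*u^2*v - 32*u*v^2 + 4*u - 8*v) du + (4*u*(-3*u*v - 20*v^2 - 2)) dv.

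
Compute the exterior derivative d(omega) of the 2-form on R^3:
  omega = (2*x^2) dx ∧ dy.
d(omega) = 0

For a 2-form omega = sum_{i<j} g_{ij} dx_i ∧ dx_j, the exterior derivative is
  d(omega) = sum_{i<j} d(g_{ij}) ∧ dx_i ∧ dx_j = sum_{i<j, k} (∂g_{ij}/∂x_k) dx_k ∧ dx_i ∧ dx_j.
Expand each term, using dx_k ∧ dx_i ∧ dx_j = sgn(permutation) dx_{(a)} ∧ dx_{(b)} ∧ dx_{(c)} with (a < b < c) sorted:

Collecting like 3-forms: d(omega) = 0.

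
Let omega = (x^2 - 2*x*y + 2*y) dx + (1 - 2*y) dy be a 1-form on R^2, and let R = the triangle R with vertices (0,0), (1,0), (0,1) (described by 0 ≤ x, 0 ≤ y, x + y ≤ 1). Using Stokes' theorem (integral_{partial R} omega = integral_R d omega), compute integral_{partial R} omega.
integral_(partial R) omega = -2/3

Stokes: integral_partial_R omega = integral_R d omega with d omega = (∂Q/∂x - ∂P/∂y) dx ∧ dy.
  ∂Q/∂x = 0
  ∂P/∂y = 2 - 2*x
  integrand = ∂Q/∂x - ∂P/∂y = 2*x - 2.
Integrating over R: integral_0^1 integral_0^{1-x} (2*x - 2) dy dx = -2/3.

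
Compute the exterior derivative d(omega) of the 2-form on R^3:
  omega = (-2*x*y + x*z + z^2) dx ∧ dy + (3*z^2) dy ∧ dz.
d(omega) = (x + 2*z) dx ∧ dy ∧ dz

For a 2-form omega = sum_{i<j} g_{ij} dx_i ∧ dx_j, the exterior derivative is
  d(omega) = sum_{i<j} d(g_{ij}) ∧ dx_i ∧ dx_j = sum_{i<j, k} (∂g_{ij}/∂x_k) dx_k ∧ dx_i ∧ dx_j.
Expand each term, using dx_k ∧ dx_i ∧ dx_j = sgn(permutation) dx_{(a)} ∧ dx_{(b)} ∧ dx_{(c)} with (a < b < c) sorted:
  d(-2*x*y + x*z + z^2) includes (∂/∂z)(-2*x*y + x*z + z^2) dz = (x + 2*z) dz, which multiplied by dx ∧ dy gives (x + 2*z) dx ∧ dy ∧ dz
Collecting like 3-forms: d(omega) = (x + 2*z) dx ∧ dy ∧ dz.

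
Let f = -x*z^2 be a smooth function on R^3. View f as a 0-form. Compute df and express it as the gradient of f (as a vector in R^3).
df = (-z^2) dx + (0) dy + (-2*x*z) dz; grad f = (-z^2, 0, -2*x*z)

For a 0-form f, d f = (∂f/∂x) dx + (∂f/∂y) dy + (∂f/∂z) dz. The components of the vector representation are exactly the entries of grad f in Cartesian coordinates:
  ∂f/∂x = -z^2
  ∂f/∂y = 0
  ∂f/∂z = -2*x*z.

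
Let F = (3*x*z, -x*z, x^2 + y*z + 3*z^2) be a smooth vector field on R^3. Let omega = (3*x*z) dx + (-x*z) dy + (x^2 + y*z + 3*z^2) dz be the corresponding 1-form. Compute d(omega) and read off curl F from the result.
d(omega) = (x + z) dy ∧ dz + (x) dz ∧ dx + (-z) dx ∧ dy; curl F = (x + z, x, -z)

d omega = sum_{i<j} (∂f_j/∂x_i - ∂f_i/∂x_j) dx_i ∧ dx_j. Under the identification (dy ∧ dz, dz ∧ dx, dx ∧ dy) ↔ (e_x, e_y, e_z), the coefficients are exactly the components of curl F. Compute:
  ∂R/∂y - ∂Q/∂z = (z) - (-x) = x + z
  ∂P/∂z - ∂R/∂x = (3*x) - (2*x) = x
  ∂Q/∂x - ∂P/∂y = (-z) - (0) = -z.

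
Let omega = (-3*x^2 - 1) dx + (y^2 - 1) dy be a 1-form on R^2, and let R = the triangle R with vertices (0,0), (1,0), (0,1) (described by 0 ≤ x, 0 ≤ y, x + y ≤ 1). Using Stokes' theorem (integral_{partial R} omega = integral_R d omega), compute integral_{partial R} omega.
integral_(partial R) omega = 0

Stokes: integral_partial_R omega = integral_R d omega with d omega = (∂Q/∂x - ∂P/∂y) dx ∧ dy.
  ∂Q/∂x = 0
  ∂P/∂y = 0
  integrand = ∂Q/∂x - ∂P/∂y = 0.
Integrating over R: integral_0^1 integral_0^{1-x} (0) dy dx = 0.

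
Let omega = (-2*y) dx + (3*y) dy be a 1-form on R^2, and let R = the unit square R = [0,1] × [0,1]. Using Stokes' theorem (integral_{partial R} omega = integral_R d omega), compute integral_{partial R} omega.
integral_(partial R) omega = 2

Stokes: integral_partial_R omega = integral_R d omega with d omega = (∂Q/∂x - ∂P/∂y) dx ∧ dy.
  ∂Q/∂x = 0
  ∂P/∂y = -2
  integrand = ∂Q/∂x - ∂P/∂y = 2.
Integrating over R: integral_0^1 integral_0^1 (2) dx dy = 2.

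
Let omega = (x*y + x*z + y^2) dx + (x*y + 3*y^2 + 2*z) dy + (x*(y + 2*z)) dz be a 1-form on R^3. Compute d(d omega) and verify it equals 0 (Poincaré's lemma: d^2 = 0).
d(d omega) = 0

Step 1: d omega = sum_{i<j} (∂f_j/∂x_i - ∂f_i/∂x_j) dx_i ∧ dx_j:
  coeff of dx ∧ dy: -x - y
  coeff of dx ∧ dz: -x + y + 2*z
  coeff of dy ∧ dz: x - 2
Step 2: Apply d again to each 2-form coefficient. The only possible 3-form in R^3 is dx ∧ dy ∧ dz, with coefficient
  ∂(coeff of dy∧dz)/∂x - ∂(coeff of dx∧dz)/∂y + ∂(coeff of dx∧dy)/∂z
  = ∂/∂x (x - 2) - ∂/∂y (-x + y + 2*z) + ∂/∂z (-x - y).
Each of these terms simplifies to sums of mixed partials that cancel in pairs. The result is 0 (by equality of mixed partials for smooth functions — Schwarz / Clairaut).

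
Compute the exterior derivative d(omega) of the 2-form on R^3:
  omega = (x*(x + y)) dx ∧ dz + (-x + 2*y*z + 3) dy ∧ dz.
d(omega) = (-x - 1) dx ∧ dy ∧ dz

For a 2-form omega = sum_{i<j} g_{ij} dx_i ∧ dx_j, the exterior derivative is
  d(omega) = sum_{i<j} d(g_{ij}) ∧ dx_i ∧ dx_j = sum_{i<j, k} (∂g_{ij}/∂x_k) dx_k ∧ dx_i ∧ dx_j.
Expand each term, using dx_k ∧ dx_i ∧ dx_j = sgn(permutation) dx_{(a)} ∧ dx_{(b)} ∧ dx_{(c)} with (a < b < c) sorted:
  d(x*(x + y)) includes (∂/∂y)(x*(x + y)) dy = (x) dy, which multiplied by dx ∧ dz gives (-x) dx ∧ dy ∧ dz
  d(-x + 2*y*z + 3) includes (∂/∂x)(-x + 2*y*z + 3) dx = (-1) dx, which multiplied by dy ∧ dz gives (-1) dx ∧ dy ∧ dz
Collecting like 3-forms: d(omega) = (-x - 1) dx ∧ dy ∧ dz.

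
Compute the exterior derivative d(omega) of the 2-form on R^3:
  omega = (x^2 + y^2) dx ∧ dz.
d(omega) = (-2*y) dx ∧ dy ∧ dz

For a 2-form omega = sum_{i<j} g_{ij} dx_i ∧ dx_j, the exterior derivative is
  d(omega) = sum_{i<j} d(g_{ij}) ∧ dx_i ∧ dx_j = sum_{i<j, k} (∂g_{ij}/∂x_k) dx_k ∧ dx_i ∧ dx_j.
Expand each term, using dx_k ∧ dx_i ∧ dx_j = sgn(permutation) dx_{(a)} ∧ dx_{(b)} ∧ dx_{(c)} with (a < b < c) sorted:
  d(x^2 + y^2) includes (∂/∂y)(x^2 + y^2) dy = (2*y) dy, which multiplied by dx ∧ dz gives (-2*y) dx ∧ dy ∧ dz
Collecting like 3-forms: d(omega) = (-2*y) dx ∧ dy ∧ dz.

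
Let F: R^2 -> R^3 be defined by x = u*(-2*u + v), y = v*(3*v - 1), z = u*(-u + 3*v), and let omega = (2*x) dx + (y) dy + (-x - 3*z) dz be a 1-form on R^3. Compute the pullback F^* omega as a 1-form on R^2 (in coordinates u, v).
F^* omega = (u*(6*u^2 + 23*u*v - 28*v^2)) du + (11*u^3 - 28*u^2*v + 18*v^3 - 9*v^2 + v) dv

Using F^*(f dg) = (f ∘ F) d(g ∘ F), substitute each coordinate x_i by F_i(u, v) in f_i, and replace dx_i by d F_i = (∂F_i/∂u) du + (∂F_i/∂v) dv.
  For the x component: f_1(F) = 2*u*(-2*u + v); d F_1 = (-4*u + v) du + (u) dv
  For the y component: f_2(F) = v*(3*v - 1); d F_2 = (0) du + (6*v - 1) dv
  For the z component: f_3(F) = 5*u*(u - 2*v); d F_3 = (-2*u + 3*v) du + (3*u) dv
Combining and collecting du, dv coefficients:
  coeff of du: u*(6*u^2 + 23*u*v - 28*v^2)
  coeff of dv: 11*u^3 - 28*u^2*v + 18*v^3 - 9*v^2 + v
F^* omega = (u*(6*u^2 + 23*u*v - 28*v^2)) du + (11*u^3 - 28*u^2*v + 18*v^3 - 9*v^2 + v) dv.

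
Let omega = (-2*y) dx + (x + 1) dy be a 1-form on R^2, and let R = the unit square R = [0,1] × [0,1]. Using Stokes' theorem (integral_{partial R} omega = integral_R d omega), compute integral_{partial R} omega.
integral_(partial R) omega = 3

Stokes: integral_partial_R omega = integral_R d omega with d omega = (∂Q/∂x - ∂P/∂y) dx ∧ dy.
  ∂Q/∂x = 1
  ∂P/∂y = -2
  integrand = ∂Q/∂x - ∂P/∂y = 3.
Integrating over R: integral_0^1 integral_0^1 (3) dx dy = 3.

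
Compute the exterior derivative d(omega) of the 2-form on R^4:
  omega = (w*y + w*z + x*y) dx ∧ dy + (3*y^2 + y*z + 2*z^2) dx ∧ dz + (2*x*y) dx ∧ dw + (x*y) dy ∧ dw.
d(omega) = (w - 6*y - z) dx ∧ dy ∧ dz + (-2*x + 2*y + z) dx ∧ dy ∧ dw

For a 2-form omega = sum_{i<j} g_{ij} dx_i ∧ dx_j, the exterior derivative is
  d(omega) = sum_{i<j} d(g_{ij}) ∧ dx_i ∧ dx_j = sum_{i<j, k} (∂g_{ij}/∂x_k) dx_k ∧ dx_i ∧ dx_j.
Expand each term, using dx_k ∧ dx_i ∧ dx_j = sgn(permutation) dx_{(a)} ∧ dx_{(b)} ∧ dx_{(c)} with (a < b < c) sorted:
  d(w*y + w*z + x*y) includes (∂/∂z)(w*y + w*z + x*y) dz = (w) dz, which multiplied by dx ∧ dy gives (w) dx ∧ dy ∧ dz
  d(w*y + w*z + x*y) includes (∂/∂w)(w*y + w*z + x*y) dw = (y + z) dw, which multiplied by dx ∧ dy gives (y + z) dx ∧ dy ∧ dw
  d(3*y^2 + y*z + 2*z^2) includes (∂/∂y)(3*y^2 + y*z + 2*z^2) dy = (6*y + z) dy, which multiplied by dx ∧ dz gives (-6*y - z) dx ∧ dy ∧ dz
  d(2*x*y) includes (∂/∂y)(2*x*y) dy = (2*x) dy, which multiplied by dx ∧ dw gives (-2*x) dx ∧ dy ∧ dw
  d(x*y) includes (∂/∂x)(x*y) dx = (y) dx, which multiplied by dy ∧ dw gives (y) dx ∧ dy ∧ dw
Collecting like 3-forms: d(omega) = (w - 6*y - z) dx ∧ dy ∧ dz + (-2*x + 2*y + z) dx ∧ dy ∧ dw.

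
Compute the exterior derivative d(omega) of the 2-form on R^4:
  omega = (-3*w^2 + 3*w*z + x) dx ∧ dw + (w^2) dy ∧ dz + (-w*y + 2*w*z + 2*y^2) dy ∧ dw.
d(omega) = (-3*w) dx ∧ dz ∧ dw

For a 2-form omega = sum_{i<j} g_{ij} dx_i ∧ dx_j, the exterior derivative is
  d(omega) = sum_{i<j} d(g_{ij}) ∧ dx_i ∧ dx_j = sum_{i<j, k} (∂g_{ij}/∂x_k) dx_k ∧ dx_i ∧ dx_j.
Expand each term, using dx_k ∧ dx_i ∧ dx_j = sgn(permutation) dx_{(a)} ∧ dx_{(b)} ∧ dx_{(c)} with (a < b < c) sorted:
  d(-3*w^2 + 3*w*z + x) includes (∂/∂z)(-3*w^2 + 3*w*z + x) dz = (3*w) dz, which multiplied by dx ∧ dw gives (-3*w) dx ∧ dz ∧ dw
  d(w^2) includes (∂/∂w)(w^2) dw = (2*w) dw, which multiplied by dy ∧ dz gives (2*w) dy ∧ dz ∧ dw
  d(-w*y + 2*w*z + 2*y^2) includes (∂/∂z)(-w*y + 2*w*z + 2*y^2) dz = (2*w) dz, which multiplied by dy ∧ dw gives (-2*w) dy ∧ dz ∧ dw
Collecting like 3-forms: d(omega) = (-3*w) dx ∧ dz ∧ dw.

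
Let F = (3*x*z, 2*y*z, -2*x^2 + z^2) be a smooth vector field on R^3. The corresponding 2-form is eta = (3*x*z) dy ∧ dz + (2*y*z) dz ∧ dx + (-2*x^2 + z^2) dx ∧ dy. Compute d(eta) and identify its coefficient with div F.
d(eta) = (7*z) dx ∧ dy ∧ dz; div F = 7*z

For a 2-form in R^3 of the form above, applying d gives a 3-form with coefficient ∂P/∂x + ∂Q/∂y + ∂R/∂z:
  ∂P/∂x = 3*z
  ∂Q/∂y = 2*z
  ∂R/∂z = 2*z
Sum = 7*z, which is exactly div F.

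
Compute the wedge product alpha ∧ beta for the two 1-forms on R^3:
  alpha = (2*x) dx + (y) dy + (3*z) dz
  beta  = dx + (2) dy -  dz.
alpha ∧ beta = (4*x - y) dx ∧ dy + (-2*x - 3*z) dx ∧ dz + (-y - 6*z) dy ∧ dz

Distribute the wedge, using dx_i ∧ dx_j = -dx_j ∧ dx_i and dx_i ∧ dx_i = 0. For each pair (i, j) with i < j, the coefficient of dx_i ∧ dx_j in alpha ∧ beta is (alpha_i * beta_j - alpha_j * beta_i). Collecting: alpha ∧ beta = (4*x - y) dx ∧ dy + (-2*x - 3*z) dx ∧ dz + (-y - 6*z) dy ∧ dz.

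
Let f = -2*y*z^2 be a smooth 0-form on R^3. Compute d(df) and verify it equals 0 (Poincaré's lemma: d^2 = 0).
d(df) = 0

Step 1: df = sum_i (∂f/∂x_i) dx_i = (0) dx + (-2*z^2) dy + (-4*y*z) dz.
Step 2: Apply d again. Using the 1-form formula, the coefficient of dx ∧ dy in d(df) is ∂^2 f/∂x ∂y - ∂^2 f/∂y ∂x = (0) - (0) = 0 (equality of mixed partials for smooth f).
Similarly for dx ∧ dz and dy ∧ dz — all coefficients vanish. So d(df) = 0.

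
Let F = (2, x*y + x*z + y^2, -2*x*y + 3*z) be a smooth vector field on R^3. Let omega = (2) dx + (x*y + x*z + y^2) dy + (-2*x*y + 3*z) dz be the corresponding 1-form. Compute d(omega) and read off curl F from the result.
d(omega) = (-3*x) dy ∧ dz + (2*y) dz ∧ dx + (y + z) dx ∧ dy; curl F = (-3*x, 2*y, y + z)

d omega = sum_{i<j} (∂f_j/∂x_i - ∂f_i/∂x_j) dx_i ∧ dx_j. Under the identification (dy ∧ dz, dz ∧ dx, dx ∧ dy) ↔ (e_x, e_y, e_z), the coefficients are exactly the components of curl F. Compute:
  ∂R/∂y - ∂Q/∂z = (-2*x) - (x) = -3*x
  ∂P/∂z - ∂R/∂x = (0) - (-2*y) = 2*y
  ∂Q/∂x - ∂P/∂y = (y + z) - (0) = y + z.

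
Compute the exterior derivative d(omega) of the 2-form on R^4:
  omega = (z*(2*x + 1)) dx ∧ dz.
d(omega) = 0

For a 2-form omega = sum_{i<j} g_{ij} dx_i ∧ dx_j, the exterior derivative is
  d(omega) = sum_{i<j} d(g_{ij}) ∧ dx_i ∧ dx_j = sum_{i<j, k} (∂g_{ij}/∂x_k) dx_k ∧ dx_i ∧ dx_j.
Expand each term, using dx_k ∧ dx_i ∧ dx_j = sgn(permutation) dx_{(a)} ∧ dx_{(b)} ∧ dx_{(c)} with (a < b < c) sorted:

Collecting like 3-forms: d(omega) = 0.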